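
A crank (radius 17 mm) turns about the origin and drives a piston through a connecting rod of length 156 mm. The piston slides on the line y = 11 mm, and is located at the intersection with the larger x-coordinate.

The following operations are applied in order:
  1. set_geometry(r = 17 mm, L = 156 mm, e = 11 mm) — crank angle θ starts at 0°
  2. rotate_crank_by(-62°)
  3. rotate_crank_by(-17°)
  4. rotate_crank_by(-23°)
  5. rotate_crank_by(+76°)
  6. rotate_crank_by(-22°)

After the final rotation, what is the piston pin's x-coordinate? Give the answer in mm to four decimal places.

set_geometry: r = 17 mm, L = 156 mm, e = 11 mm; θ ← 0°
rotate_crank_by(-62°): θ ← 0° -62° = -62°
rotate_crank_by(-17°): θ ← -62° -17° = -79°
rotate_crank_by(-23°): θ ← -79° -23° = -102°
rotate_crank_by(+76°): θ ← -102° +76° = -26°
rotate_crank_by(-22°): θ ← -26° -22° = -48°
crank pin P = (r cos θ, r sin θ) = (11.375220, -12.633462)
h = r sin θ − e = -12.633462 − 11 = -23.633462
x = r cos θ + √(L² − h²) = 11.375220 + √(24336.0 − 558.5405) = 11.375220 + 154.199415 = 165.574635

165.5746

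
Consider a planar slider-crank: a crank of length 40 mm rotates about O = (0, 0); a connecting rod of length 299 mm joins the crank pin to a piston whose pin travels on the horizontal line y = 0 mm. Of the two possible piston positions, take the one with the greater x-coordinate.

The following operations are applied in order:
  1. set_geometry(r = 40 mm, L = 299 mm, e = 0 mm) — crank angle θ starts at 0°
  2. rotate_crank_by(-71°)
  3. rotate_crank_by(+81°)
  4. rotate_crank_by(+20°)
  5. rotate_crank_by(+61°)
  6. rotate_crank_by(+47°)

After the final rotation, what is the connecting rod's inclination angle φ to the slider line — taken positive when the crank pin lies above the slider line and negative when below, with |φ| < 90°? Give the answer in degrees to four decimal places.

5.1358

set_geometry: r = 40 mm, L = 299 mm, e = 0 mm; θ ← 0°
rotate_crank_by(-71°): θ ← 0° -71° = -71°
rotate_crank_by(+81°): θ ← -71° +81° = 10°
rotate_crank_by(+20°): θ ← 10° +20° = 30°
rotate_crank_by(+61°): θ ← 30° +61° = 91°
rotate_crank_by(+47°): θ ← 91° +47° = 138°
crank pin P = (r cos θ, r sin θ) = (-29.725793, 26.765224)
h = r sin θ − e = 26.765224 − 0 = 26.765224
sin φ = h / L = 26.765224 / 299 = 0.08951580
φ = arcsin(0.08951580) = 5.135752°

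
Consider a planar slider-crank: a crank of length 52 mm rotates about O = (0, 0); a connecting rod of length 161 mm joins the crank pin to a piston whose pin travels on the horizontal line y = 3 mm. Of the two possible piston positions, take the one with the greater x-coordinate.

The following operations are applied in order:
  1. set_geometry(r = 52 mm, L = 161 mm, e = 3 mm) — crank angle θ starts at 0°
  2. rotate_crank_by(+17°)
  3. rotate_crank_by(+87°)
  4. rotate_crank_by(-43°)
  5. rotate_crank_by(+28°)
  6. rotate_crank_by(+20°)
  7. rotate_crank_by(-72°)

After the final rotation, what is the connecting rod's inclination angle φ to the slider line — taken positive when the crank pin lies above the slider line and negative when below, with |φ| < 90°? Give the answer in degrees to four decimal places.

10.1218

set_geometry: r = 52 mm, L = 161 mm, e = 3 mm; θ ← 0°
rotate_crank_by(+17°): θ ← 0° +17° = 17°
rotate_crank_by(+87°): θ ← 17° +87° = 104°
rotate_crank_by(-43°): θ ← 104° -43° = 61°
rotate_crank_by(+28°): θ ← 61° +28° = 89°
rotate_crank_by(+20°): θ ← 89° +20° = 109°
rotate_crank_by(-72°): θ ← 109° -72° = 37°
crank pin P = (r cos θ, r sin θ) = (41.529047, 31.294381)
h = r sin θ − e = 31.294381 − 3 = 28.294381
sin φ = h / L = 28.294381 / 161 = 0.17574150
φ = arcsin(0.17574150) = 10.121812°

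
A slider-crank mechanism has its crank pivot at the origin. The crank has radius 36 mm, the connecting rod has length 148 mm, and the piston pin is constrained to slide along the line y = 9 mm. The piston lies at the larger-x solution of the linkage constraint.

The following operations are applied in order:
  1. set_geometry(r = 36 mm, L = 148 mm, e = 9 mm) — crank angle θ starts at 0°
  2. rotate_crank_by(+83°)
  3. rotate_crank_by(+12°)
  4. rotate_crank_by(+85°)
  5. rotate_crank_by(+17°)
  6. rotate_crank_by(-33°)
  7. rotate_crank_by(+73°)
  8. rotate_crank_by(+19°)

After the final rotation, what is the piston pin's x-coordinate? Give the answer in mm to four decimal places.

set_geometry: r = 36 mm, L = 148 mm, e = 9 mm; θ ← 0°
rotate_crank_by(+83°): θ ← 0° +83° = 83°
rotate_crank_by(+12°): θ ← 83° +12° = 95°
rotate_crank_by(+85°): θ ← 95° +85° = 180°
rotate_crank_by(+17°): θ ← 180° +17° = 197°
rotate_crank_by(-33°): θ ← 197° -33° = 164°
rotate_crank_by(+73°): θ ← 164° +73° = 237°
rotate_crank_by(+19°): θ ← 237° +19° = 256°
crank pin P = (r cos θ, r sin θ) = (-8.709188, -34.930646)
h = r sin θ − e = -34.930646 − 9 = -43.930646
x = r cos θ + √(L² − h²) = -8.709188 + √(21904.0 − 1929.9017) = -8.709188 + 141.329750 = 132.620562

132.6206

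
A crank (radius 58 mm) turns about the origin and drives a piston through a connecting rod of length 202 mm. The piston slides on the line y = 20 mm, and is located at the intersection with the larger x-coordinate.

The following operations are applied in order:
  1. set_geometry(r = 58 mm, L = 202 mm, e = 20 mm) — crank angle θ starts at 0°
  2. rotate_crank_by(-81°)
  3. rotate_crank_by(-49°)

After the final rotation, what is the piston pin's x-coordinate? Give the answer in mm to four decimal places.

set_geometry: r = 58 mm, L = 202 mm, e = 20 mm; θ ← 0°
rotate_crank_by(-81°): θ ← 0° -81° = -81°
rotate_crank_by(-49°): θ ← -81° -49° = -130°
crank pin P = (r cos θ, r sin θ) = (-37.281681, -44.430578)
h = r sin θ − e = -44.430578 − 20 = -64.430578
x = r cos θ + √(L² − h²) = -37.281681 + √(40804.0 − 4151.2993) = -37.281681 + 191.448951 = 154.167269

154.1673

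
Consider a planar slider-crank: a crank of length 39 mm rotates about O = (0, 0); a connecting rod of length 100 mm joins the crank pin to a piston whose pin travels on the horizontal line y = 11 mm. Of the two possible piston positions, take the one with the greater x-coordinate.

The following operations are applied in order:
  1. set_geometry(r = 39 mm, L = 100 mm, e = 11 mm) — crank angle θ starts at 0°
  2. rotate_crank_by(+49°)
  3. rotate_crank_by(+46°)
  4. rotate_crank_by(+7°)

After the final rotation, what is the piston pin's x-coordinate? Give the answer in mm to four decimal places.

88.1359

set_geometry: r = 39 mm, L = 100 mm, e = 11 mm; θ ← 0°
rotate_crank_by(+49°): θ ← 0° +49° = 49°
rotate_crank_by(+46°): θ ← 49° +46° = 95°
rotate_crank_by(+7°): θ ← 95° +7° = 102°
crank pin P = (r cos θ, r sin θ) = (-8.108556, 38.147756)
h = r sin θ − e = 38.147756 − 11 = 27.147756
x = r cos θ + √(L² − h²) = -8.108556 + √(10000.0 − 737.0007) = -8.108556 + 96.244477 = 88.135921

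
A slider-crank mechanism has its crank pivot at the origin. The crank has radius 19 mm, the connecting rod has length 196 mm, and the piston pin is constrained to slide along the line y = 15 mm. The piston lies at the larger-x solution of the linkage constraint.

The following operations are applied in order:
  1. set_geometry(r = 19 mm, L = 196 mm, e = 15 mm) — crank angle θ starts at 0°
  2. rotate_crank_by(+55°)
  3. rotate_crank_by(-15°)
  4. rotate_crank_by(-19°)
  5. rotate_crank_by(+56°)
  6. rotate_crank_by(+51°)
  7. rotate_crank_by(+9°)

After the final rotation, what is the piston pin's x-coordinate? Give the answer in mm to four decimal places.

182.0936

set_geometry: r = 19 mm, L = 196 mm, e = 15 mm; θ ← 0°
rotate_crank_by(+55°): θ ← 0° +55° = 55°
rotate_crank_by(-15°): θ ← 55° -15° = 40°
rotate_crank_by(-19°): θ ← 40° -19° = 21°
rotate_crank_by(+56°): θ ← 21° +56° = 77°
rotate_crank_by(+51°): θ ← 77° +51° = 128°
rotate_crank_by(+9°): θ ← 128° +9° = 137°
crank pin P = (r cos θ, r sin θ) = (-13.895720, 12.957969)
h = r sin θ − e = 12.957969 − 15 = -2.042031
x = r cos θ + √(L² − h²) = -13.895720 + √(38416.0 − 4.1699) = -13.895720 + 195.989362 = 182.093642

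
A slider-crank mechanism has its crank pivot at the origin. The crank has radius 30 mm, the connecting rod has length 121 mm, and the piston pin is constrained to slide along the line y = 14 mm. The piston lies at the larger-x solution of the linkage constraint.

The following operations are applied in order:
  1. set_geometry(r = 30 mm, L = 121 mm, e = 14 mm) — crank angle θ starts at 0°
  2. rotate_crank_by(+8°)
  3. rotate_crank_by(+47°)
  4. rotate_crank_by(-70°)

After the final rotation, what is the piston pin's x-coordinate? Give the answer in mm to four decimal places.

148.0043

set_geometry: r = 30 mm, L = 121 mm, e = 14 mm; θ ← 0°
rotate_crank_by(+8°): θ ← 0° +8° = 8°
rotate_crank_by(+47°): θ ← 8° +47° = 55°
rotate_crank_by(-70°): θ ← 55° -70° = -15°
crank pin P = (r cos θ, r sin θ) = (28.977775, -7.764571)
h = r sin θ − e = -7.764571 − 14 = -21.764571
x = r cos θ + √(L² − h²) = 28.977775 + √(14641.0 − 473.6966) = 28.977775 + 119.026482 = 148.004257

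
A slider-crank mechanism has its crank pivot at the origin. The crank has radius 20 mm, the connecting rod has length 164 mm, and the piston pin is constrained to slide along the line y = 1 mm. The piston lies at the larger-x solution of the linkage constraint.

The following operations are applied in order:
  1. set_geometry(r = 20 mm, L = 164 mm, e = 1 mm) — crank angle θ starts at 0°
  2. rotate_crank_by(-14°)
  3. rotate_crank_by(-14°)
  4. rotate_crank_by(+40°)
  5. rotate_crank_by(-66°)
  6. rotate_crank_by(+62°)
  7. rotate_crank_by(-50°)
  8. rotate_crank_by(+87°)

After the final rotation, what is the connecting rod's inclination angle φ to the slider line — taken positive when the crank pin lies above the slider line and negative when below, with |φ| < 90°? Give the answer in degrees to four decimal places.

set_geometry: r = 20 mm, L = 164 mm, e = 1 mm; θ ← 0°
rotate_crank_by(-14°): θ ← 0° -14° = -14°
rotate_crank_by(-14°): θ ← -14° -14° = -28°
rotate_crank_by(+40°): θ ← -28° +40° = 12°
rotate_crank_by(-66°): θ ← 12° -66° = -54°
rotate_crank_by(+62°): θ ← -54° +62° = 8°
rotate_crank_by(-50°): θ ← 8° -50° = -42°
rotate_crank_by(+87°): θ ← -42° +87° = 45°
crank pin P = (r cos θ, r sin θ) = (14.142136, 14.142136)
h = r sin θ − e = 14.142136 − 1 = 13.142136
sin φ = h / L = 13.142136 / 164 = 0.08013497
φ = arcsin(0.08013497) = 4.596324°

4.5963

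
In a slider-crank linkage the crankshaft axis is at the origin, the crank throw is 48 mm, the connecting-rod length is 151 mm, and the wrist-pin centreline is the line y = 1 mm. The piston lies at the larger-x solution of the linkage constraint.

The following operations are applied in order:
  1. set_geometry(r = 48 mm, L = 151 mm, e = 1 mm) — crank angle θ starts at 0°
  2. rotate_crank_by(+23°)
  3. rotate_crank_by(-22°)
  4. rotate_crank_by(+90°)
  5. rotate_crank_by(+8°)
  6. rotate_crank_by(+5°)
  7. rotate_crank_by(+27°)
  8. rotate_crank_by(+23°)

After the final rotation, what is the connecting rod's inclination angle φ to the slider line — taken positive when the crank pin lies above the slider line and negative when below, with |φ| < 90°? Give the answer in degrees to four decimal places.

set_geometry: r = 48 mm, L = 151 mm, e = 1 mm; θ ← 0°
rotate_crank_by(+23°): θ ← 0° +23° = 23°
rotate_crank_by(-22°): θ ← 23° -22° = 1°
rotate_crank_by(+90°): θ ← 1° +90° = 91°
rotate_crank_by(+8°): θ ← 91° +8° = 99°
rotate_crank_by(+5°): θ ← 99° +5° = 104°
rotate_crank_by(+27°): θ ← 104° +27° = 131°
rotate_crank_by(+23°): θ ← 131° +23° = 154°
crank pin P = (r cos θ, r sin θ) = (-43.142114, 21.041815)
h = r sin θ − e = 21.041815 − 1 = 20.041815
sin φ = h / L = 20.041815 / 151 = 0.13272725
φ = arcsin(0.13272725) = 7.627218°

7.6272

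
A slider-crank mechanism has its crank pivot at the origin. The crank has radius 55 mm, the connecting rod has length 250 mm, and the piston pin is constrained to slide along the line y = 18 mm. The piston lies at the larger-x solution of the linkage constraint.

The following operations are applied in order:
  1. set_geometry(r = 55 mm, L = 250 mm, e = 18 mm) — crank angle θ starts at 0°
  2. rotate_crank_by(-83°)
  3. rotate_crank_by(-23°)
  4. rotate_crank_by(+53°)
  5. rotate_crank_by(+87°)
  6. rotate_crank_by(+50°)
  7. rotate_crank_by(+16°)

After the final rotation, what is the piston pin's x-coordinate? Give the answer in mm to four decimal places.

237.8198

set_geometry: r = 55 mm, L = 250 mm, e = 18 mm; θ ← 0°
rotate_crank_by(-83°): θ ← 0° -83° = -83°
rotate_crank_by(-23°): θ ← -83° -23° = -106°
rotate_crank_by(+53°): θ ← -106° +53° = -53°
rotate_crank_by(+87°): θ ← -53° +87° = 34°
rotate_crank_by(+50°): θ ← 34° +50° = 84°
rotate_crank_by(+16°): θ ← 84° +16° = 100°
crank pin P = (r cos θ, r sin θ) = (-9.550650, 54.164426)
h = r sin θ − e = 54.164426 − 18 = 36.164426
x = r cos θ + √(L² − h²) = -9.550650 + √(62500.0 − 1307.8657) = -9.550650 + 247.370439 = 237.819790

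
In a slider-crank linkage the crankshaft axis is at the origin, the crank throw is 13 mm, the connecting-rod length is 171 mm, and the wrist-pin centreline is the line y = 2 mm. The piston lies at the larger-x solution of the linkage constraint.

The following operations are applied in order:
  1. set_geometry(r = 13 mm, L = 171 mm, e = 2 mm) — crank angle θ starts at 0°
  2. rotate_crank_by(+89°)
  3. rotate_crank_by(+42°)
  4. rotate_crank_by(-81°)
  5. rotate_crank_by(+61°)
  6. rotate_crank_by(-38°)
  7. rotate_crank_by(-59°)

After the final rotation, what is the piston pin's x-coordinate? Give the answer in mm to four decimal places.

set_geometry: r = 13 mm, L = 171 mm, e = 2 mm; θ ← 0°
rotate_crank_by(+89°): θ ← 0° +89° = 89°
rotate_crank_by(+42°): θ ← 89° +42° = 131°
rotate_crank_by(-81°): θ ← 131° -81° = 50°
rotate_crank_by(+61°): θ ← 50° +61° = 111°
rotate_crank_by(-38°): θ ← 111° -38° = 73°
rotate_crank_by(-59°): θ ← 73° -59° = 14°
crank pin P = (r cos θ, r sin θ) = (12.613844, 3.144985)
h = r sin θ − e = 3.144985 − 2 = 1.144985
x = r cos θ + √(L² − h²) = 12.613844 + √(29241.0 − 1.3110) = 12.613844 + 170.996167 = 183.610011

183.6100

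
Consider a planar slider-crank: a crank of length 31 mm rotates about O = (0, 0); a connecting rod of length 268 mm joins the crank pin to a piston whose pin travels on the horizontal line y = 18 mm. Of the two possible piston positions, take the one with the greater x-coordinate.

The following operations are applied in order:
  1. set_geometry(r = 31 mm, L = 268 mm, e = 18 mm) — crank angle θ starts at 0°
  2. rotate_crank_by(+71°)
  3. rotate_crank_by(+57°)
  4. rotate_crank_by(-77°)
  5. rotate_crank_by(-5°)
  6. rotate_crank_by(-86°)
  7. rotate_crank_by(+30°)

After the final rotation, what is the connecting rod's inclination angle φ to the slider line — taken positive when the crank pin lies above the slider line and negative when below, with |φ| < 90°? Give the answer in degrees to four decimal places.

set_geometry: r = 31 mm, L = 268 mm, e = 18 mm; θ ← 0°
rotate_crank_by(+71°): θ ← 0° +71° = 71°
rotate_crank_by(+57°): θ ← 71° +57° = 128°
rotate_crank_by(-77°): θ ← 128° -77° = 51°
rotate_crank_by(-5°): θ ← 51° -5° = 46°
rotate_crank_by(-86°): θ ← 46° -86° = -40°
rotate_crank_by(+30°): θ ← -40° +30° = -10°
crank pin P = (r cos θ, r sin θ) = (30.529040, -5.383094)
h = r sin θ − e = -5.383094 − 18 = -23.383094
sin φ = h / L = -23.383094 / 268 = -0.08725035
φ = arcsin(-0.08725035) = -5.005441°

-5.0054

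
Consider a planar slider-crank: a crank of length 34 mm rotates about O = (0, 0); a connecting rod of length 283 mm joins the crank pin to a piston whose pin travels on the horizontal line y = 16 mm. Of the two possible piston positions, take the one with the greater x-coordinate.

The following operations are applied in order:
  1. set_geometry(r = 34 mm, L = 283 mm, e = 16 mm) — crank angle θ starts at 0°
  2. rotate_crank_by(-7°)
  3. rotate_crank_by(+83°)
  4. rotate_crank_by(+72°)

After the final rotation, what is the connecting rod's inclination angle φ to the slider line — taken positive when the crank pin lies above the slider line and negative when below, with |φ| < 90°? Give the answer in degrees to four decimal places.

0.4084

set_geometry: r = 34 mm, L = 283 mm, e = 16 mm; θ ← 0°
rotate_crank_by(-7°): θ ← 0° -7° = -7°
rotate_crank_by(+83°): θ ← -7° +83° = 76°
rotate_crank_by(+72°): θ ← 76° +72° = 148°
crank pin P = (r cos θ, r sin θ) = (-28.833635, 18.017255)
h = r sin θ − e = 18.017255 − 16 = 2.017255
sin φ = h / L = 2.017255 / 283 = 0.00712811
φ = arcsin(0.00712811) = 0.408414°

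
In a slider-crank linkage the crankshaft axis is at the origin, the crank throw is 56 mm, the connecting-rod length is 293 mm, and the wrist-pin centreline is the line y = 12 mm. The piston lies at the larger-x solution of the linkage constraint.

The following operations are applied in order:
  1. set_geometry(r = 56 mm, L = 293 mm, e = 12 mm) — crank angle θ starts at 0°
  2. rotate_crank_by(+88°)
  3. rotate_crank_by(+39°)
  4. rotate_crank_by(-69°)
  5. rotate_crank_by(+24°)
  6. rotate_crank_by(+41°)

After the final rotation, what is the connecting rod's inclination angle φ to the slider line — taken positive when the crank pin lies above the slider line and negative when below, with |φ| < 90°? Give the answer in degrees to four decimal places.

set_geometry: r = 56 mm, L = 293 mm, e = 12 mm; θ ← 0°
rotate_crank_by(+88°): θ ← 0° +88° = 88°
rotate_crank_by(+39°): θ ← 88° +39° = 127°
rotate_crank_by(-69°): θ ← 127° -69° = 58°
rotate_crank_by(+24°): θ ← 58° +24° = 82°
rotate_crank_by(+41°): θ ← 82° +41° = 123°
crank pin P = (r cos θ, r sin θ) = (-30.499786, 46.965552)
h = r sin θ − e = 46.965552 − 12 = 34.965552
sin φ = h / L = 34.965552 / 293 = 0.11933635
φ = arcsin(0.11933635) = 6.853803°

6.8538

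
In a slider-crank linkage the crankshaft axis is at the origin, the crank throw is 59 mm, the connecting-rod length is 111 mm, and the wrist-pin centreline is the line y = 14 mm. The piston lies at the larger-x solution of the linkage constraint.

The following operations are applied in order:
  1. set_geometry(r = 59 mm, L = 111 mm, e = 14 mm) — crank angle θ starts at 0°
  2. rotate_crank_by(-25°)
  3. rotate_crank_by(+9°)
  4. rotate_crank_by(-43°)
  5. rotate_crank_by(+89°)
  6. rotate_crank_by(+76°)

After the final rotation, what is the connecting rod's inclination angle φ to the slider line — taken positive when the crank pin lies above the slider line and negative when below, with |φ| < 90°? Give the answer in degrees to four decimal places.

set_geometry: r = 59 mm, L = 111 mm, e = 14 mm; θ ← 0°
rotate_crank_by(-25°): θ ← 0° -25° = -25°
rotate_crank_by(+9°): θ ← -25° +9° = -16°
rotate_crank_by(-43°): θ ← -16° -43° = -59°
rotate_crank_by(+89°): θ ← -59° +89° = 30°
rotate_crank_by(+76°): θ ← 30° +76° = 106°
crank pin P = (r cos θ, r sin θ) = (-16.262604, 56.714440)
h = r sin θ − e = 56.714440 − 14 = 42.714440
sin φ = h / L = 42.714440 / 111 = 0.38481478
φ = arcsin(0.38481478) = 22.632242°

22.6322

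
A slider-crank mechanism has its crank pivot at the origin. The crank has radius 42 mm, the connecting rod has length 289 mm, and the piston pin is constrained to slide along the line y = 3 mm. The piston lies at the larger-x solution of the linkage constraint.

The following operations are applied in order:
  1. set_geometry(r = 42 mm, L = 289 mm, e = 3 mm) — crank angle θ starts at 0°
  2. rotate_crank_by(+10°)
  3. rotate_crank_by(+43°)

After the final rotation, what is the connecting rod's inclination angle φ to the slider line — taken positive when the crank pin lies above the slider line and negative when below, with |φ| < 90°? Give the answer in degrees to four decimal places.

6.0666

set_geometry: r = 42 mm, L = 289 mm, e = 3 mm; θ ← 0°
rotate_crank_by(+10°): θ ← 0° +10° = 10°
rotate_crank_by(+43°): θ ← 10° +43° = 53°
crank pin P = (r cos θ, r sin θ) = (25.276231, 33.542691)
h = r sin θ − e = 33.542691 − 3 = 30.542691
sin φ = h / L = 30.542691 / 289 = 0.10568405
φ = arcsin(0.10568405) = 6.066579°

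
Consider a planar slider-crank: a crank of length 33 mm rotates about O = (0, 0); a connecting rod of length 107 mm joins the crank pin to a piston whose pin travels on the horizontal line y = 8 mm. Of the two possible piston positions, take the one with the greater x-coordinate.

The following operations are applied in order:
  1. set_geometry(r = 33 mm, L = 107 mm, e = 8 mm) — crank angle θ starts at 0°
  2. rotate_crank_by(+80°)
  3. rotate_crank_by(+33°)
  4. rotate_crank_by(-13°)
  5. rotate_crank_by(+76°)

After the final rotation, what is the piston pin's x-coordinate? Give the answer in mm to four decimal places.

set_geometry: r = 33 mm, L = 107 mm, e = 8 mm; θ ← 0°
rotate_crank_by(+80°): θ ← 0° +80° = 80°
rotate_crank_by(+33°): θ ← 80° +33° = 113°
rotate_crank_by(-13°): θ ← 113° -13° = 100°
rotate_crank_by(+76°): θ ← 100° +76° = 176°
crank pin P = (r cos θ, r sin θ) = (-32.919614, 2.301964)
h = r sin θ − e = 2.301964 − 8 = -5.698036
x = r cos θ + √(L² − h²) = -32.919614 + √(11449.0 − 32.4676) = -32.919614 + 106.848174 = 73.928561

73.9286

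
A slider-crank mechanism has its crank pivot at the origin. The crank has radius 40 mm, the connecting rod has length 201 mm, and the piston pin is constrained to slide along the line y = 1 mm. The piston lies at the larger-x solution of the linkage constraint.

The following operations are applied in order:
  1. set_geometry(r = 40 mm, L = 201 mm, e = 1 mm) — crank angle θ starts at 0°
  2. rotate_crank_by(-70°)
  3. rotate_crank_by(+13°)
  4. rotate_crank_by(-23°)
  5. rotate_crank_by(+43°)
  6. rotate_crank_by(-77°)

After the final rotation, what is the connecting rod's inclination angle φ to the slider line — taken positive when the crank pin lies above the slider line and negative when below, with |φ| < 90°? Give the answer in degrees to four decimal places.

-10.7646

set_geometry: r = 40 mm, L = 201 mm, e = 1 mm; θ ← 0°
rotate_crank_by(-70°): θ ← 0° -70° = -70°
rotate_crank_by(+13°): θ ← -70° +13° = -57°
rotate_crank_by(-23°): θ ← -57° -23° = -80°
rotate_crank_by(+43°): θ ← -80° +43° = -37°
rotate_crank_by(-77°): θ ← -37° -77° = -114°
crank pin P = (r cos θ, r sin θ) = (-16.269466, -36.541818)
h = r sin θ − e = -36.541818 − 1 = -37.541818
sin φ = h / L = -37.541818 / 201 = -0.18677522
φ = arcsin(-0.18677522) = -10.764649°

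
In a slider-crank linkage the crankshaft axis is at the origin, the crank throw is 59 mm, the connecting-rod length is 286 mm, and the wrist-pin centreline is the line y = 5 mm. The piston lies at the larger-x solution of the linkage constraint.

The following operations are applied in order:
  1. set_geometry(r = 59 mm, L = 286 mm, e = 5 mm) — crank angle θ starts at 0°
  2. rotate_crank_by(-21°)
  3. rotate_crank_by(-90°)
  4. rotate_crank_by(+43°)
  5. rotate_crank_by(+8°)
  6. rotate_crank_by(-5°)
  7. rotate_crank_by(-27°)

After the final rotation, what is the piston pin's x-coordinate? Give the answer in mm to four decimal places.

276.6964

set_geometry: r = 59 mm, L = 286 mm, e = 5 mm; θ ← 0°
rotate_crank_by(-21°): θ ← 0° -21° = -21°
rotate_crank_by(-90°): θ ← -21° -90° = -111°
rotate_crank_by(+43°): θ ← -111° +43° = -68°
rotate_crank_by(+8°): θ ← -68° +8° = -60°
rotate_crank_by(-5°): θ ← -60° -5° = -65°
rotate_crank_by(-27°): θ ← -65° -27° = -92°
crank pin P = (r cos θ, r sin θ) = (-2.059070, -58.964059)
h = r sin θ − e = -58.964059 − 5 = -63.964059
x = r cos θ + √(L² − h²) = -2.059070 + √(81796.0 − 4091.4008) = -2.059070 + 278.755447 = 276.696377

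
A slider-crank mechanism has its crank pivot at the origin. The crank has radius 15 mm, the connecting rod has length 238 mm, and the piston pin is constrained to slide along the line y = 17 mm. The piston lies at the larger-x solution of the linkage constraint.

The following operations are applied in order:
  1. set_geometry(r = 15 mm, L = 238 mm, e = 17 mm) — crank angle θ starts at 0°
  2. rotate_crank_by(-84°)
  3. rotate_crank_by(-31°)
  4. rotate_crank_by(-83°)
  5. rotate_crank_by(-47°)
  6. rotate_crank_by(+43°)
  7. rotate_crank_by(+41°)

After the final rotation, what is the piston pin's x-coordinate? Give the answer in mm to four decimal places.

set_geometry: r = 15 mm, L = 238 mm, e = 17 mm; θ ← 0°
rotate_crank_by(-84°): θ ← 0° -84° = -84°
rotate_crank_by(-31°): θ ← -84° -31° = -115°
rotate_crank_by(-83°): θ ← -115° -83° = -198°
rotate_crank_by(-47°): θ ← -198° -47° = -245°
rotate_crank_by(+43°): θ ← -245° +43° = -202°
rotate_crank_by(+41°): θ ← -202° +41° = -161°
crank pin P = (r cos θ, r sin θ) = (-14.182779, -4.883522)
h = r sin θ − e = -4.883522 − 17 = -21.883522
x = r cos θ + √(L² − h²) = -14.182779 + √(56644.0 − 478.8885) = -14.182779 + 236.991796 = 222.809018

222.8090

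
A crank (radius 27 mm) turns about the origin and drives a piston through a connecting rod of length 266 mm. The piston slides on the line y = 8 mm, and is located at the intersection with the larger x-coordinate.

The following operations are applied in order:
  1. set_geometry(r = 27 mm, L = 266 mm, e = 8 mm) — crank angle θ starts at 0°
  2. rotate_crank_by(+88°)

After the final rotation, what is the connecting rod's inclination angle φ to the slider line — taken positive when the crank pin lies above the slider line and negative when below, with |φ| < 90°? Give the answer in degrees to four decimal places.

4.0925

set_geometry: r = 27 mm, L = 266 mm, e = 8 mm; θ ← 0°
rotate_crank_by(+88°): θ ← 0° +88° = 88°
crank pin P = (r cos θ, r sin θ) = (0.942286, 26.983552)
h = r sin θ − e = 26.983552 − 8 = 18.983552
sin φ = h / L = 18.983552 / 266 = 0.07136674
φ = arcsin(0.07136674) = 4.092492°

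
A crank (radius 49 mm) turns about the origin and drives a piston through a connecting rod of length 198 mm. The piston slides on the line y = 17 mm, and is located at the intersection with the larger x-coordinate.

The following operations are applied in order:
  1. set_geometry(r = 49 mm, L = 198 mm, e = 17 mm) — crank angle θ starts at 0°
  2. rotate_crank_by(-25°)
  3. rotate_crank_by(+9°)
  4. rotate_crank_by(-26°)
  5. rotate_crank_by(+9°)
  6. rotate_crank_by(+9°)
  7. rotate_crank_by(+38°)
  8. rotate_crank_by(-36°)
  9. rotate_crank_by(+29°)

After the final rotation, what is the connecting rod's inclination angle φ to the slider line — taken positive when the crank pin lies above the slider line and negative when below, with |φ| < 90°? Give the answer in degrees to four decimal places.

-3.1930

set_geometry: r = 49 mm, L = 198 mm, e = 17 mm; θ ← 0°
rotate_crank_by(-25°): θ ← 0° -25° = -25°
rotate_crank_by(+9°): θ ← -25° +9° = -16°
rotate_crank_by(-26°): θ ← -16° -26° = -42°
rotate_crank_by(+9°): θ ← -42° +9° = -33°
rotate_crank_by(+9°): θ ← -33° +9° = -24°
rotate_crank_by(+38°): θ ← -24° +38° = 14°
rotate_crank_by(-36°): θ ← 14° -36° = -22°
rotate_crank_by(+29°): θ ← -22° +29° = 7°
crank pin P = (r cos θ, r sin θ) = (48.634761, 5.971598)
h = r sin θ − e = 5.971598 − 17 = -11.028402
sin φ = h / L = -11.028402 / 198 = -0.05569900
φ = arcsin(-0.05569900) = -3.192970°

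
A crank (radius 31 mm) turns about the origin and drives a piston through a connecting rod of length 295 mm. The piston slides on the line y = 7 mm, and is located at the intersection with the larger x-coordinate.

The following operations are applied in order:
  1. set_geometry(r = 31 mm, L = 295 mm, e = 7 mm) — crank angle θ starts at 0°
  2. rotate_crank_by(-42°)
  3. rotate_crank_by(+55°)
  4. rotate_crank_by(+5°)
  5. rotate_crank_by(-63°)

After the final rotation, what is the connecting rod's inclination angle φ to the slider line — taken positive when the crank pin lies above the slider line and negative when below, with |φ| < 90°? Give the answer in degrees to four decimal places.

-5.6260

set_geometry: r = 31 mm, L = 295 mm, e = 7 mm; θ ← 0°
rotate_crank_by(-42°): θ ← 0° -42° = -42°
rotate_crank_by(+55°): θ ← -42° +55° = 13°
rotate_crank_by(+5°): θ ← 13° +5° = 18°
rotate_crank_by(-63°): θ ← 18° -63° = -45°
crank pin P = (r cos θ, r sin θ) = (21.920310, -21.920310)
h = r sin θ − e = -21.920310 − 7 = -28.920310
sin φ = h / L = -28.920310 / 295 = -0.09803495
φ = arcsin(-0.09803495) = -5.626025°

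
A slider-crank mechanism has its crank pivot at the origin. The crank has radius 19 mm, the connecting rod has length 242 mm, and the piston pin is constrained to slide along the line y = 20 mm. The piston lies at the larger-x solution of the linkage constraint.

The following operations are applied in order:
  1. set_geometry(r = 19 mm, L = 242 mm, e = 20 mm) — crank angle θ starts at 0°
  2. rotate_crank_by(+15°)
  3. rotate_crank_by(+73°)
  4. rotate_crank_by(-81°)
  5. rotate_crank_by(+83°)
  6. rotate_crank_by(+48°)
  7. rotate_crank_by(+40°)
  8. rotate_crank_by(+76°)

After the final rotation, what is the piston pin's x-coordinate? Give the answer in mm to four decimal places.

233.7187

set_geometry: r = 19 mm, L = 242 mm, e = 20 mm; θ ← 0°
rotate_crank_by(+15°): θ ← 0° +15° = 15°
rotate_crank_by(+73°): θ ← 15° +73° = 88°
rotate_crank_by(-81°): θ ← 88° -81° = 7°
rotate_crank_by(+83°): θ ← 7° +83° = 90°
rotate_crank_by(+48°): θ ← 90° +48° = 138°
rotate_crank_by(+40°): θ ← 138° +40° = 178°
rotate_crank_by(+76°): θ ← 178° +76° = 254°
crank pin P = (r cos θ, r sin θ) = (-5.237110, -18.263972)
h = r sin θ − e = -18.263972 − 20 = -38.263972
x = r cos θ + √(L² − h²) = -5.237110 + √(58564.0 − 1464.1316) = -5.237110 + 238.955788 = 233.718678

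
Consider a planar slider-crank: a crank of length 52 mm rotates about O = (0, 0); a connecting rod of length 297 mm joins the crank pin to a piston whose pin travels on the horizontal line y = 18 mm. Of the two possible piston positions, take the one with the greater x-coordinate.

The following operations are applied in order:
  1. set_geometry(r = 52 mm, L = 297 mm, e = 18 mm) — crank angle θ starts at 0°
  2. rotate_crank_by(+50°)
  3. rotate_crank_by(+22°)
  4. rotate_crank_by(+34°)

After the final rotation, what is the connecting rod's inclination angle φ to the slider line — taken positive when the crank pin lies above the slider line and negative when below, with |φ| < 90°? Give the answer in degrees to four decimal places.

set_geometry: r = 52 mm, L = 297 mm, e = 18 mm; θ ← 0°
rotate_crank_by(+50°): θ ← 0° +50° = 50°
rotate_crank_by(+22°): θ ← 50° +22° = 72°
rotate_crank_by(+34°): θ ← 72° +34° = 106°
crank pin P = (r cos θ, r sin θ) = (-14.333143, 49.985608)
h = r sin θ − e = 49.985608 − 18 = 31.985608
sin φ = h / L = 31.985608 / 297 = 0.10769565
φ = arcsin(0.10769565) = 6.182497°

6.1825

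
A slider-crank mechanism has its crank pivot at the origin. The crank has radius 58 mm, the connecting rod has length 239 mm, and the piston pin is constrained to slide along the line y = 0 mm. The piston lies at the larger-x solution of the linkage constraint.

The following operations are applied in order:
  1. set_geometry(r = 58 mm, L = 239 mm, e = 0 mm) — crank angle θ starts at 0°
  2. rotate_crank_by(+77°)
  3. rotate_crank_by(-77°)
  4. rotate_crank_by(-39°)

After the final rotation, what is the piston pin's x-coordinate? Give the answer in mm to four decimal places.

281.2708

set_geometry: r = 58 mm, L = 239 mm, e = 0 mm; θ ← 0°
rotate_crank_by(+77°): θ ← 0° +77° = 77°
rotate_crank_by(-77°): θ ← 77° -77° = 0°
rotate_crank_by(-39°): θ ← 0° -39° = -39°
crank pin P = (r cos θ, r sin θ) = (45.074466, -36.500583)
h = r sin θ − e = -36.500583 − 0 = -36.500583
x = r cos θ + √(L² − h²) = 45.074466 + √(57121.0 − 1332.2925) = 45.074466 + 236.196332 = 281.270798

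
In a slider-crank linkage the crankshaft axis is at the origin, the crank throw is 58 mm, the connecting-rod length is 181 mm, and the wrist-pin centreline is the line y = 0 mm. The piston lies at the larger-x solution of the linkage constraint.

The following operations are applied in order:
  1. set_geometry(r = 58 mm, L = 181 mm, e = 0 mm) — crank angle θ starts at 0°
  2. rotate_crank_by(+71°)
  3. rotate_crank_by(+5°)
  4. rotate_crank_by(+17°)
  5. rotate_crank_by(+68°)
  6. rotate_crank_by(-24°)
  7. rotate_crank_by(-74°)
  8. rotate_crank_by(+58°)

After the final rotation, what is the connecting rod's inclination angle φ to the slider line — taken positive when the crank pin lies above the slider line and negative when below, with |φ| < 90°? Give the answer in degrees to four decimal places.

set_geometry: r = 58 mm, L = 181 mm, e = 0 mm; θ ← 0°
rotate_crank_by(+71°): θ ← 0° +71° = 71°
rotate_crank_by(+5°): θ ← 71° +5° = 76°
rotate_crank_by(+17°): θ ← 76° +17° = 93°
rotate_crank_by(+68°): θ ← 93° +68° = 161°
rotate_crank_by(-24°): θ ← 161° -24° = 137°
rotate_crank_by(-74°): θ ← 137° -74° = 63°
rotate_crank_by(+58°): θ ← 63° +58° = 121°
crank pin P = (r cos θ, r sin θ) = (-29.872208, 49.715703)
h = r sin θ − e = 49.715703 − 0 = 49.715703
sin φ = h / L = 49.715703 / 181 = 0.27467239
φ = arcsin(0.27467239) = 15.942492°

15.9425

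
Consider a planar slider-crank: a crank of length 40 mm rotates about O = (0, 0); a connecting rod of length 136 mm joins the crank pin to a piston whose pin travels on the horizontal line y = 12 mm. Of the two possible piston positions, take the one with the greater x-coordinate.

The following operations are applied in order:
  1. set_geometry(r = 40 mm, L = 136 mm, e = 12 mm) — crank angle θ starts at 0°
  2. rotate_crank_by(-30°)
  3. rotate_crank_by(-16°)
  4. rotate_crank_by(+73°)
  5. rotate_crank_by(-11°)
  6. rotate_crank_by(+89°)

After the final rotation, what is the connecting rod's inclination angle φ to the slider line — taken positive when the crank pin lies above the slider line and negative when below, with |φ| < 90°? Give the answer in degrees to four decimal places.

11.2950

set_geometry: r = 40 mm, L = 136 mm, e = 12 mm; θ ← 0°
rotate_crank_by(-30°): θ ← 0° -30° = -30°
rotate_crank_by(-16°): θ ← -30° -16° = -46°
rotate_crank_by(+73°): θ ← -46° +73° = 27°
rotate_crank_by(-11°): θ ← 27° -11° = 16°
rotate_crank_by(+89°): θ ← 16° +89° = 105°
crank pin P = (r cos θ, r sin θ) = (-10.352762, 38.637033)
h = r sin θ − e = 38.637033 − 12 = 26.637033
sin φ = h / L = 26.637033 / 136 = 0.19586054
φ = arcsin(0.19586054) = 11.294998°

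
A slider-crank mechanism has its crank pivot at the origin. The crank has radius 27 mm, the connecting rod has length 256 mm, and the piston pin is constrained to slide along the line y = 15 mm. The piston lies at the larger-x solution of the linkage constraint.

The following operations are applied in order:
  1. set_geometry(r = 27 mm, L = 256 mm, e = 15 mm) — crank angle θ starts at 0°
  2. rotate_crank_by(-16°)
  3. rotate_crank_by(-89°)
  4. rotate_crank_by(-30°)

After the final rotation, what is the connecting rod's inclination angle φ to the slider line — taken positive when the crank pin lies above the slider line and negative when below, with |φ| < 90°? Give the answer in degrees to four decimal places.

set_geometry: r = 27 mm, L = 256 mm, e = 15 mm; θ ← 0°
rotate_crank_by(-16°): θ ← 0° -16° = -16°
rotate_crank_by(-89°): θ ← -16° -89° = -105°
rotate_crank_by(-30°): θ ← -105° -30° = -135°
crank pin P = (r cos θ, r sin θ) = (-19.091883, -19.091883)
h = r sin θ − e = -19.091883 − 15 = -34.091883
sin φ = h / L = -34.091883 / 256 = -0.13317142
φ = arcsin(-0.13317142) = -7.652895°

-7.6529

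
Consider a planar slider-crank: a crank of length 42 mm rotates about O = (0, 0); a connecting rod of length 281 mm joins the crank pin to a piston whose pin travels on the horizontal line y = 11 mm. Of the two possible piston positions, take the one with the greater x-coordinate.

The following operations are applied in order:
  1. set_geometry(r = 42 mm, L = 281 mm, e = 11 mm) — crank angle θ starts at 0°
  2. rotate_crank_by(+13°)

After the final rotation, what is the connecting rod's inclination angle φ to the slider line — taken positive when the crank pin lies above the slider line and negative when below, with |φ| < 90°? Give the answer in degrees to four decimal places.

-0.3165

set_geometry: r = 42 mm, L = 281 mm, e = 11 mm; θ ← 0°
rotate_crank_by(+13°): θ ← 0° +13° = 13°
crank pin P = (r cos θ, r sin θ) = (40.923543, 9.447944)
h = r sin θ − e = 9.447944 − 11 = -1.552056
sin φ = h / L = -1.552056 / 281 = -0.00552333
φ = arcsin(-0.00552333) = -0.316465°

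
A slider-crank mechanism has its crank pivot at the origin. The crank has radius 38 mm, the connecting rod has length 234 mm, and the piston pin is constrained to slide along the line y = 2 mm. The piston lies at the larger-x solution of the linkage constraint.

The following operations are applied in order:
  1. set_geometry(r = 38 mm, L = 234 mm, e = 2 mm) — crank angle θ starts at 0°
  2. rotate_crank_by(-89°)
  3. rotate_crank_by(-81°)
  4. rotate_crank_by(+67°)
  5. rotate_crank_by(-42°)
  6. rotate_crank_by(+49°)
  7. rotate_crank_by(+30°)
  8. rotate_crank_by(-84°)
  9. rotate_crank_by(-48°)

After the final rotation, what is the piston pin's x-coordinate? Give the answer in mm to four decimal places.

197.6569

set_geometry: r = 38 mm, L = 234 mm, e = 2 mm; θ ← 0°
rotate_crank_by(-89°): θ ← 0° -89° = -89°
rotate_crank_by(-81°): θ ← -89° -81° = -170°
rotate_crank_by(+67°): θ ← -170° +67° = -103°
rotate_crank_by(-42°): θ ← -103° -42° = -145°
rotate_crank_by(+49°): θ ← -145° +49° = -96°
rotate_crank_by(+30°): θ ← -96° +30° = -66°
rotate_crank_by(-84°): θ ← -66° -84° = -150°
rotate_crank_by(-48°): θ ← -150° -48° = -198°
crank pin P = (r cos θ, r sin θ) = (-36.140148, 11.742646)
h = r sin θ − e = 11.742646 − 2 = 9.742646
x = r cos θ + √(L² − h²) = -36.140148 + √(54756.0 − 94.9191) = -36.140148 + 233.797093 = 197.656946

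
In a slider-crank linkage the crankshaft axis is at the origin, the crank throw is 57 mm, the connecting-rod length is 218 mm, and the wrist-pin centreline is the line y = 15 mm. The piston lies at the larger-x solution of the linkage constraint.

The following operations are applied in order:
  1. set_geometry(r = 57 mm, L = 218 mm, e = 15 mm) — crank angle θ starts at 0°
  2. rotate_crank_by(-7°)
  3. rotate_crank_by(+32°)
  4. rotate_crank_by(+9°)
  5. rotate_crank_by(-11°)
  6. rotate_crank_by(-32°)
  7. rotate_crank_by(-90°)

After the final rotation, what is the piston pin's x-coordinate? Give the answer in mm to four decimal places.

197.0943

set_geometry: r = 57 mm, L = 218 mm, e = 15 mm; θ ← 0°
rotate_crank_by(-7°): θ ← 0° -7° = -7°
rotate_crank_by(+32°): θ ← -7° +32° = 25°
rotate_crank_by(+9°): θ ← 25° +9° = 34°
rotate_crank_by(-11°): θ ← 34° -11° = 23°
rotate_crank_by(-32°): θ ← 23° -32° = -9°
rotate_crank_by(-90°): θ ← -9° -90° = -99°
crank pin P = (r cos θ, r sin θ) = (-8.916765, -56.298235)
h = r sin θ − e = -56.298235 − 15 = -71.298235
x = r cos θ + √(L² − h²) = -8.916765 + √(47524.0 − 5083.4384) = -8.916765 + 206.011072 = 197.094307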